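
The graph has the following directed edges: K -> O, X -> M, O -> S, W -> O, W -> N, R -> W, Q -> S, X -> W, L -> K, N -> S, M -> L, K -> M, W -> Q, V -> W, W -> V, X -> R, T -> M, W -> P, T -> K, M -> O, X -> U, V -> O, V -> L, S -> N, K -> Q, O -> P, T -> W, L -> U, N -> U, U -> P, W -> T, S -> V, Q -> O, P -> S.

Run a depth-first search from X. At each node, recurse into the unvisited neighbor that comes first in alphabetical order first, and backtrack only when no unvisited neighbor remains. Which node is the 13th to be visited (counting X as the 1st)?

Visit X
X → M
M → L
L → K
K → O
O → P
P → S
S → N
N → U
S → V
V → W
W → Q
W → T
X → R

Visit order: X, M, L, K, O, P, S, N, U, V, W, Q, T, R

T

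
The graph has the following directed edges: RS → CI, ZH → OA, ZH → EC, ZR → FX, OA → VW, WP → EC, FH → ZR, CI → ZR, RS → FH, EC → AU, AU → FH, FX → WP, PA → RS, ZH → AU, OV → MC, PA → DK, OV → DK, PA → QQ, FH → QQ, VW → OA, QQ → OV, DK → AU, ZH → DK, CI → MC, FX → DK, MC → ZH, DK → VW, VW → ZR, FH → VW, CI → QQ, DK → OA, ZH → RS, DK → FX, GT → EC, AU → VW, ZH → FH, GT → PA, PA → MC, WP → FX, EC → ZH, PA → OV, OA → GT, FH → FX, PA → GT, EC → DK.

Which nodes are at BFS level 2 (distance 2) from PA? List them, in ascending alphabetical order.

AU, CI, EC, FH, FX, OA, VW, ZH

Level 0: PA
Level 1: DK, GT, MC, OV, QQ, RS
Level 2: AU, CI, EC, FH, FX, OA, VW, ZH
Level 3: WP, ZR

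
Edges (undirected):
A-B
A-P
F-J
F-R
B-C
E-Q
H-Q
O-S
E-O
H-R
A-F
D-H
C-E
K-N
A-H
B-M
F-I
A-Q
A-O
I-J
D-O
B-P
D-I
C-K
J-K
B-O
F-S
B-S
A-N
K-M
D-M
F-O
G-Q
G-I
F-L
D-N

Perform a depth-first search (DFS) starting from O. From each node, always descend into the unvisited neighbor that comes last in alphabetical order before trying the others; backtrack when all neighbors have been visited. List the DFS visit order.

O -> S -> F -> R -> H -> Q -> G -> I -> J -> K -> N -> D -> M -> B -> P -> A -> C -> E -> L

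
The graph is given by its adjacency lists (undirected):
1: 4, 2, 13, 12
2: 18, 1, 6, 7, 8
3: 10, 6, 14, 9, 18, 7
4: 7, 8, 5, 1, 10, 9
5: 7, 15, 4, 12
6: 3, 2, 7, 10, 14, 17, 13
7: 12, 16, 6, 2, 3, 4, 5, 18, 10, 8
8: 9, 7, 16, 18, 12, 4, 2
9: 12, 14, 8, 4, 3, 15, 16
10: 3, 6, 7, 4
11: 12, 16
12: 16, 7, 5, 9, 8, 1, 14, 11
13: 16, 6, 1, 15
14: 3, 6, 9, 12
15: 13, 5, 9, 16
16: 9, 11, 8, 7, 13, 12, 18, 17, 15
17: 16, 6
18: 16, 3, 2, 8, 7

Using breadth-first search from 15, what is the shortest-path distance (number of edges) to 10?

3

Level 0: 15
Level 1: 5, 9, 13, 16
Level 2: 1, 3, 4, 6, 7, 8, 11, 12, 14, 17, 18
Level 3: 2, 10
10 first appears at level 3.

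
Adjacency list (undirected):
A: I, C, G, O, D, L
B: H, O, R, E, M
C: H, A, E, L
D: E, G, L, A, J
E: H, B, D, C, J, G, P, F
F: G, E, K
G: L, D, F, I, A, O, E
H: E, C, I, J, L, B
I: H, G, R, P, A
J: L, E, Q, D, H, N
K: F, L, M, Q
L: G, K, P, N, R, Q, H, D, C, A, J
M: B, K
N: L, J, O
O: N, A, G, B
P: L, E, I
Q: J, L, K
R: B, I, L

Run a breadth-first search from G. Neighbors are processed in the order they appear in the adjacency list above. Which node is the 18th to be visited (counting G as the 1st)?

Visit G; enqueue L, D, F, I, A, O, E → queue [L, D, F, I, A, O, E]
Visit L; enqueue K, P, N, R, Q, H, C, J → queue [D, F, I, A, O, E, K, P, N, R, Q, H, C, J]
Visit D → queue [F, I, A, O, E, K, P, N, R, Q, H, C, J]
Visit F → queue [I, A, O, E, K, P, N, R, Q, H, C, J]
Visit I → queue [A, O, E, K, P, N, R, Q, H, C, J]
Visit A → queue [O, E, K, P, N, R, Q, H, C, J]
Visit O; enqueue B → queue [E, K, P, N, R, Q, H, C, J, B]
Visit E → queue [K, P, N, R, Q, H, C, J, B]
Visit K; enqueue M → queue [P, N, R, Q, H, C, J, B, M]
Visit P → queue [N, R, Q, H, C, J, B, M]
Visit N → queue [R, Q, H, C, J, B, M]
Visit R → queue [Q, H, C, J, B, M]
Visit Q → queue [H, C, J, B, M]
Visit H → queue [C, J, B, M]
Visit C → queue [J, B, M]
Visit J → queue [B, M]
Visit B → queue [M]
Visit M → queue []

Visit order: G, L, D, F, I, A, O, E, K, P, N, R, Q, H, C, J, B, M

M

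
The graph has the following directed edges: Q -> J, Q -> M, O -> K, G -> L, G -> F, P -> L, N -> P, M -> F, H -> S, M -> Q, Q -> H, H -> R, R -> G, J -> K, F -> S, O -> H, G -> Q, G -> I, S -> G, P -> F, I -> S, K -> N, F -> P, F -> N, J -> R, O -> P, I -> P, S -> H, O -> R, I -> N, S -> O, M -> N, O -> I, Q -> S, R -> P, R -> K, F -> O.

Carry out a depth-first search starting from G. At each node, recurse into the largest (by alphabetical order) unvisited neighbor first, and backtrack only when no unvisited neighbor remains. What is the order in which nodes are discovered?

G Q S O R P L F N K I H M J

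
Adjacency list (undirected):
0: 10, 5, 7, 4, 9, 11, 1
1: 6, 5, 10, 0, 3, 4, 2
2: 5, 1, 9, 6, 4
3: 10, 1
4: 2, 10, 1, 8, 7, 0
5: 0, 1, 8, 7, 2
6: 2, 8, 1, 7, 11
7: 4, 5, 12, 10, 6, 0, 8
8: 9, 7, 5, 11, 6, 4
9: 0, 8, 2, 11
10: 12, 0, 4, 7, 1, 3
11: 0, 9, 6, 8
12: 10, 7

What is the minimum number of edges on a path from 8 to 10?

2

Level 0: 8
Level 1: 4, 5, 6, 7, 9, 11
Level 2: 0, 1, 2, 10, 12
Level 3: 3
10 first appears at level 2.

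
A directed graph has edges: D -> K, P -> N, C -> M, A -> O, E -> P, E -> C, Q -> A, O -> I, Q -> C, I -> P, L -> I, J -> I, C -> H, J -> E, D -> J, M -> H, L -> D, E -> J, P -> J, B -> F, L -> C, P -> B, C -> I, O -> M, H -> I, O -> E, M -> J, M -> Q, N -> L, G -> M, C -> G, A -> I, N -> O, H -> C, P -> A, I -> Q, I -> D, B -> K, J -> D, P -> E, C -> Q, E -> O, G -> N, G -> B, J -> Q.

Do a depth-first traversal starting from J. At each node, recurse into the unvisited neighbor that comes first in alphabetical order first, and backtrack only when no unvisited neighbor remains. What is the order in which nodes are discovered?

J → D → K → E → C → G → B → F → M → H → I → P → A → O → N → L → Q

Visit J
J → D
D → K
J → E
E → C
C → G
G → B
B → F
G → M
M → H
H → I
I → P
P → A
A → O
P → N
N → L
I → Q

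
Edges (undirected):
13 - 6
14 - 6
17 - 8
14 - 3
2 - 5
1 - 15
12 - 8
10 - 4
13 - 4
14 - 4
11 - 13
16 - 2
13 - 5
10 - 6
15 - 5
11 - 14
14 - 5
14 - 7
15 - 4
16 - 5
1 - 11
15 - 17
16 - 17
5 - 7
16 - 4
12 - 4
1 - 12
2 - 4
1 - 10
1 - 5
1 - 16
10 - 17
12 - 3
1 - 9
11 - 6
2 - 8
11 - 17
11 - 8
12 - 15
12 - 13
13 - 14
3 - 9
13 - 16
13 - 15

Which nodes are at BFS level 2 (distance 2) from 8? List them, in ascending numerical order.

Level 0: 8
Level 1: 2, 11, 12, 17
Level 2: 1, 3, 4, 5, 6, 10, 13, 14, 15, 16
Level 3: 7, 9

1, 3, 4, 5, 6, 10, 13, 14, 15, 16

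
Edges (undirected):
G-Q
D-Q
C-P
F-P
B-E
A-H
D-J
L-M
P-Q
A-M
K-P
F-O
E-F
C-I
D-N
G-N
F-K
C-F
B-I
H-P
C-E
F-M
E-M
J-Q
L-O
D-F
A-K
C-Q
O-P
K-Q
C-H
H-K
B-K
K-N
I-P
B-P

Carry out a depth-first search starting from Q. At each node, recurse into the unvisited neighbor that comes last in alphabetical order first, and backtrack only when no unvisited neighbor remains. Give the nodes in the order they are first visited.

Q P O L M F K N G D J H C I B E A

Visit Q
Q → P
P → O
O → L
L → M
M → F
F → K
K → N
N → G
N → D
D → J
K → H
H → C
C → I
I → B
B → E
H → A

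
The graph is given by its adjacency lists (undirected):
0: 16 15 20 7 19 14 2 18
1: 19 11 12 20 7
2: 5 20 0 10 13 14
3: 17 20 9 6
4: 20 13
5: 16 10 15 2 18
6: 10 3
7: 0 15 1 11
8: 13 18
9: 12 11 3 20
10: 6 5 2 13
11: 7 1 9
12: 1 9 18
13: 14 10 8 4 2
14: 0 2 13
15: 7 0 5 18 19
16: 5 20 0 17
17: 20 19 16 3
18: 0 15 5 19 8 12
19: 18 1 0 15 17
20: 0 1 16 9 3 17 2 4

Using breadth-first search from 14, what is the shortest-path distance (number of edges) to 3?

Level 0: 14
Level 1: 0, 2, 13
Level 2: 4, 5, 7, 8, 10, 15, 16, 18, 19, 20
Level 3: 1, 3, 6, 9, 11, 12, 17
3 first appears at level 3.

3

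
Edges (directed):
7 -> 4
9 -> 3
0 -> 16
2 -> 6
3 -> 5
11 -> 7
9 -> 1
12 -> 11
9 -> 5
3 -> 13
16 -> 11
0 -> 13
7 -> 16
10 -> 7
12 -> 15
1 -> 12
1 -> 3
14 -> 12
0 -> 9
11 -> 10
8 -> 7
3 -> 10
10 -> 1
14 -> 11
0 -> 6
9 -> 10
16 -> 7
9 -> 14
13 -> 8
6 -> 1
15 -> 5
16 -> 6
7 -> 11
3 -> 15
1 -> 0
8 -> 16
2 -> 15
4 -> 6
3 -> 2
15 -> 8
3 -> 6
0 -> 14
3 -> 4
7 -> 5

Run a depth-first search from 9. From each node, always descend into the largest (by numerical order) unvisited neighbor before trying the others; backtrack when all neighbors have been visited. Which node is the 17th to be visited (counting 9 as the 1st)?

0

Visit 9
9 → 14
14 → 12
12 → 15
15 → 8
8 → 16
16 → 11
11 → 10
10 → 7
7 → 5
7 → 4
4 → 6
6 → 1
1 → 3
3 → 13
3 → 2
1 → 0

Visit order: 9, 14, 12, 15, 8, 16, 11, 10, 7, 5, 4, 6, 1, 3, 13, 2, 0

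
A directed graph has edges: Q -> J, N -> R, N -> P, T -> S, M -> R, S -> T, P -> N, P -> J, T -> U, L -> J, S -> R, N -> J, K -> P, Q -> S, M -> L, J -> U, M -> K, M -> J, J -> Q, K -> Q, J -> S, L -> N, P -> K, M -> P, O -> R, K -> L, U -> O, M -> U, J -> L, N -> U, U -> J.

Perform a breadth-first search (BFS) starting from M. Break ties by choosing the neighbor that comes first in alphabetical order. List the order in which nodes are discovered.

M -> J -> K -> L -> P -> R -> U -> Q -> S -> N -> O -> T

Visit M; enqueue J, K, L, P, R, U → queue [J, K, L, P, R, U]
Visit J; enqueue Q, S → queue [K, L, P, R, U, Q, S]
Visit K → queue [L, P, R, U, Q, S]
Visit L; enqueue N → queue [P, R, U, Q, S, N]
Visit P → queue [R, U, Q, S, N]
Visit R → queue [U, Q, S, N]
Visit U; enqueue O → queue [Q, S, N, O]
Visit Q → queue [S, N, O]
Visit S; enqueue T → queue [N, O, T]
Visit N → queue [O, T]
Visit O → queue [T]
Visit T → queue []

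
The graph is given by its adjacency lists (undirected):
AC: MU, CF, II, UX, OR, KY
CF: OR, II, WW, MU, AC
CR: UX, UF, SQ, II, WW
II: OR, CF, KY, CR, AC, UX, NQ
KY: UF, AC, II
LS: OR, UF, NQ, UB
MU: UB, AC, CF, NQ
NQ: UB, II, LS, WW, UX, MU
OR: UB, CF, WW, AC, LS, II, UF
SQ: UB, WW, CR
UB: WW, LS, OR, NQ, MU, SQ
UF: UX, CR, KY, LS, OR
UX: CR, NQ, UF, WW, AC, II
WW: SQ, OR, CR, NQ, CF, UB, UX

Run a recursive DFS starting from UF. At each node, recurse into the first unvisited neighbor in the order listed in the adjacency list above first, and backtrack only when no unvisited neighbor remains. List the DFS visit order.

UF, UX, CR, SQ, UB, WW, OR, CF, II, KY, AC, MU, NQ, LS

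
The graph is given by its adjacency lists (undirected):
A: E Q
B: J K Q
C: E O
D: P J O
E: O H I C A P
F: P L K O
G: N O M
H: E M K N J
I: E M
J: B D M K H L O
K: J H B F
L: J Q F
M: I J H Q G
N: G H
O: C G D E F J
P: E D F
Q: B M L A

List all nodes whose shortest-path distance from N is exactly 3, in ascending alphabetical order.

Level 0: N
Level 1: G, H
Level 2: E, J, K, M, O
Level 3: A, B, C, D, F, I, L, P, Q

A, B, C, D, F, I, L, P, Q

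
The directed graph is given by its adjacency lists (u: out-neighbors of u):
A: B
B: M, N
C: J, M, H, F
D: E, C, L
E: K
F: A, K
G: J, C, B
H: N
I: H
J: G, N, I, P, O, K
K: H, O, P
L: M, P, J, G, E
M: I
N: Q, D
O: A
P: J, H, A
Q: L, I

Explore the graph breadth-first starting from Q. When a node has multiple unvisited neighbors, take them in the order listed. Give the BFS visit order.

Visit Q; enqueue L, I → queue [L, I]
Visit L; enqueue M, P, J, G, E → queue [I, M, P, J, G, E]
Visit I; enqueue H → queue [M, P, J, G, E, H]
Visit M → queue [P, J, G, E, H]
Visit P; enqueue A → queue [J, G, E, H, A]
Visit J; enqueue N, O, K → queue [G, E, H, A, N, O, K]
Visit G; enqueue C, B → queue [E, H, A, N, O, K, C, B]
Visit E → queue [H, A, N, O, K, C, B]
Visit H → queue [A, N, O, K, C, B]
Visit A → queue [N, O, K, C, B]
Visit N; enqueue D → queue [O, K, C, B, D]
Visit O → queue [K, C, B, D]
Visit K → queue [C, B, D]
Visit C; enqueue F → queue [B, D, F]
Visit B → queue [D, F]
Visit D → queue [F]
Visit F → queue []

Q, L, I, M, P, J, G, E, H, A, N, O, K, C, B, D, F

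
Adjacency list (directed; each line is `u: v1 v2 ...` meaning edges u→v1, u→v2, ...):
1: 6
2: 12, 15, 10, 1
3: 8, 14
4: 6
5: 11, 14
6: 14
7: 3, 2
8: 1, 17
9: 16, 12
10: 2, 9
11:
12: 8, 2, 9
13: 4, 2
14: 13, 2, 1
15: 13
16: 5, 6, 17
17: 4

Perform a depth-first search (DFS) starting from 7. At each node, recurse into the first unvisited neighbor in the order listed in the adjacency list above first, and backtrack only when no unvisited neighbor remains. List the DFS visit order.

7, 3, 8, 1, 6, 14, 13, 4, 2, 12, 9, 16, 5, 11, 17, 15, 10

Visit 7
7 → 3
3 → 8
8 → 1
1 → 6
6 → 14
14 → 13
13 → 4
13 → 2
2 → 12
12 → 9
9 → 16
16 → 5
5 → 11
16 → 17
2 → 15
2 → 10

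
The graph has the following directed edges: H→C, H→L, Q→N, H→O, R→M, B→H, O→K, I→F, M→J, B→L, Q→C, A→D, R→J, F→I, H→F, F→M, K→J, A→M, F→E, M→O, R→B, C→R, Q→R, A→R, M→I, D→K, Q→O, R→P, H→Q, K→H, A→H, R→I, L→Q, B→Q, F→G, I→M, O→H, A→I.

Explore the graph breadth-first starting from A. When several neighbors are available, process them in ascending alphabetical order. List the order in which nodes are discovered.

A D H I M R K C F L O Q J B P E G N

Visit A; enqueue D, H, I, M, R → queue [D, H, I, M, R]
Visit D; enqueue K → queue [H, I, M, R, K]
Visit H; enqueue C, F, L, O, Q → queue [I, M, R, K, C, F, L, O, Q]
Visit I → queue [M, R, K, C, F, L, O, Q]
Visit M; enqueue J → queue [R, K, C, F, L, O, Q, J]
Visit R; enqueue B, P → queue [K, C, F, L, O, Q, J, B, P]
Visit K → queue [C, F, L, O, Q, J, B, P]
Visit C → queue [F, L, O, Q, J, B, P]
Visit F; enqueue E, G → queue [L, O, Q, J, B, P, E, G]
Visit L → queue [O, Q, J, B, P, E, G]
Visit O → queue [Q, J, B, P, E, G]
Visit Q; enqueue N → queue [J, B, P, E, G, N]
Visit J → queue [B, P, E, G, N]
Visit B → queue [P, E, G, N]
Visit P → queue [E, G, N]
Visit E → queue [G, N]
Visit G → queue [N]
Visit N → queue []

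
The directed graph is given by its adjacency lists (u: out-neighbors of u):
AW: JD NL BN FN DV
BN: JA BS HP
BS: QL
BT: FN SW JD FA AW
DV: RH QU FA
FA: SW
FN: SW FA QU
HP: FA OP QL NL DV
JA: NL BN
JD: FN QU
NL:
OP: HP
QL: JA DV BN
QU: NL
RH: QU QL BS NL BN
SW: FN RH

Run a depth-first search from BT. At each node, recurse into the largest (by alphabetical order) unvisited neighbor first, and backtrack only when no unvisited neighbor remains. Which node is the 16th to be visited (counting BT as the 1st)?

AW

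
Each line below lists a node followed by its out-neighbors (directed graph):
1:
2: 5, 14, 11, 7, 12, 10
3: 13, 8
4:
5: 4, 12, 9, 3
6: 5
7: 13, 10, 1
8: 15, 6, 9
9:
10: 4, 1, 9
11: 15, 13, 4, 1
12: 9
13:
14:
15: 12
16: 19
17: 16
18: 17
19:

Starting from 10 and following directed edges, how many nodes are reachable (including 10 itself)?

4

BFS from 10 visits: 10, 4, 1, 9
Reachable nodes: 4 of 19 total.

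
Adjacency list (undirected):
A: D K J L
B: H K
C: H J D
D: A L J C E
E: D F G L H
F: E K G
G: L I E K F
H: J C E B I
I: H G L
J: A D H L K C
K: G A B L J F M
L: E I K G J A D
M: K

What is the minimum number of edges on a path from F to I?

Level 0: F
Level 1: E, G, K
Level 2: A, B, D, H, I, J, L, M
Level 3: C
I first appears at level 2.

2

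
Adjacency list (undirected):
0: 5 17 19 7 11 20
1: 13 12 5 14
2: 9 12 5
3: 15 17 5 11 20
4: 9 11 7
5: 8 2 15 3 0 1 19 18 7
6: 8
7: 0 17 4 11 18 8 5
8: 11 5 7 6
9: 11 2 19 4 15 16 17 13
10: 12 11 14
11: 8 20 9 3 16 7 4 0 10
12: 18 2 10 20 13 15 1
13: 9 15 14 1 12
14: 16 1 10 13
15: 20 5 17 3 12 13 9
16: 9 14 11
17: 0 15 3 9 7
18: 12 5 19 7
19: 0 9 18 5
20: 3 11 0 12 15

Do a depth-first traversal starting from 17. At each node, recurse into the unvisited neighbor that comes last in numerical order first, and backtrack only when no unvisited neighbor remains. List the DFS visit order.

Visit 17
17 → 15
15 → 20
20 → 12
12 → 18
18 → 19
19 → 9
9 → 16
16 → 14
14 → 13
13 → 1
1 → 5
5 → 8
8 → 11
11 → 10
11 → 7
7 → 4
7 → 0
11 → 3
8 → 6
5 → 2

17 → 15 → 20 → 12 → 18 → 19 → 9 → 16 → 14 → 13 → 1 → 5 → 8 → 11 → 10 → 7 → 4 → 0 → 3 → 6 → 2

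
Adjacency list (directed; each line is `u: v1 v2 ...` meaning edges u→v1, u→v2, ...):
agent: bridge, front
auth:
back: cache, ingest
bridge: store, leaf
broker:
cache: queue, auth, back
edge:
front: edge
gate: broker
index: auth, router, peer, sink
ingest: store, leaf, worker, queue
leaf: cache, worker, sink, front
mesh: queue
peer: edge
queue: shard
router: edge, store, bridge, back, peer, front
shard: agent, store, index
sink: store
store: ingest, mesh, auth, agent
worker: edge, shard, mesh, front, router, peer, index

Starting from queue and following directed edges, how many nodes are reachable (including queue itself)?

BFS from queue visits: queue, shard, agent, store, index, bridge, front, ingest, mesh, auth, router, peer, sink, leaf, edge, worker, back, cache
Reachable nodes: 18 of 20 total.

18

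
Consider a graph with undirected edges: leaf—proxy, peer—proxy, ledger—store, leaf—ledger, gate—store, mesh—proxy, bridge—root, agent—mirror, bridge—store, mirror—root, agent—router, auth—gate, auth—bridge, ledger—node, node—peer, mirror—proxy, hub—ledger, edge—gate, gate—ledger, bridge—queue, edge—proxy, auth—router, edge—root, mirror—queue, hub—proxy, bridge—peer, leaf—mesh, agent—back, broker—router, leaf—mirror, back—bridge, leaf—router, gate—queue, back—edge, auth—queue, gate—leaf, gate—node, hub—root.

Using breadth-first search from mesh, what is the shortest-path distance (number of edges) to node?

3

Level 0: mesh
Level 1: leaf, proxy
Level 2: edge, gate, hub, ledger, mirror, peer, router
Level 3: agent, auth, back, bridge, broker, node, queue, root, store
node first appears at level 3.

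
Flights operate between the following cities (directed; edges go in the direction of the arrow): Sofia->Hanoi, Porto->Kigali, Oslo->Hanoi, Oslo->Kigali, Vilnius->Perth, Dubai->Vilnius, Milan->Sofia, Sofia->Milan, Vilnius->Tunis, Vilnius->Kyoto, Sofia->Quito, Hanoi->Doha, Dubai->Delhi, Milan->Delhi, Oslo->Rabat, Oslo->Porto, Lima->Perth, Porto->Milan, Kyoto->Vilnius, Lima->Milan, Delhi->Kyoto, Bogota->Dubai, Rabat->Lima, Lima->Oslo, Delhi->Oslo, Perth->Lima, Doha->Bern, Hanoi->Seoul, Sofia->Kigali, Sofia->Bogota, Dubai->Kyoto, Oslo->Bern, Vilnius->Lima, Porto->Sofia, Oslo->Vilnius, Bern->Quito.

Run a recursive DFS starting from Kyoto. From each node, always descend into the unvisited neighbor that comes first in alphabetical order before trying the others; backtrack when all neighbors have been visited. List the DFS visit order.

Kyoto -> Vilnius -> Lima -> Milan -> Delhi -> Oslo -> Bern -> Quito -> Hanoi -> Doha -> Seoul -> Kigali -> Porto -> Sofia -> Bogota -> Dubai -> Rabat -> Perth -> Tunis

Visit Kyoto
Kyoto → Vilnius
Vilnius → Lima
Lima → Milan
Milan → Delhi
Delhi → Oslo
Oslo → Bern
Bern → Quito
Oslo → Hanoi
Hanoi → Doha
Hanoi → Seoul
Oslo → Kigali
Oslo → Porto
Porto → Sofia
Sofia → Bogota
Bogota → Dubai
Oslo → Rabat
Lima → Perth
Vilnius → Tunis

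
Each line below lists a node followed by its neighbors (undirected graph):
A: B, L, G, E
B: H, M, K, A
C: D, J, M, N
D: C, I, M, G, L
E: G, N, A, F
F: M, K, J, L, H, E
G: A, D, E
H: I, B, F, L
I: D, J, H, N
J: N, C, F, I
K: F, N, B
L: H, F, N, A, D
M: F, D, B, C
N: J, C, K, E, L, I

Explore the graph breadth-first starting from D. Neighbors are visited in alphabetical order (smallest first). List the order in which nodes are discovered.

D → C → G → I → L → M → J → N → A → E → H → F → B → K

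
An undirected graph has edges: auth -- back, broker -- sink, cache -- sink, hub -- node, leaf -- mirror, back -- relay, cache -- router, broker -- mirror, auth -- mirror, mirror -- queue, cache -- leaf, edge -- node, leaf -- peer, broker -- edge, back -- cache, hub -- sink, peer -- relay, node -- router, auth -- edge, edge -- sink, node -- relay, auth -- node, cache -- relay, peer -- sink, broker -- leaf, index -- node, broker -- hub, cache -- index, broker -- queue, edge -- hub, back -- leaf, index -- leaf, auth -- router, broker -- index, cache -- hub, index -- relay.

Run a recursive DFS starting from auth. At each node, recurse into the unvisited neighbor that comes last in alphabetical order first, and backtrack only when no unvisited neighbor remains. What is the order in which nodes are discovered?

auth, router, node, relay, peer, sink, hub, edge, broker, queue, mirror, leaf, index, cache, back

Visit auth
auth → router
router → node
node → relay
relay → peer
peer → sink
sink → hub
hub → edge
edge → broker
broker → queue
queue → mirror
mirror → leaf
leaf → index
index → cache
cache → back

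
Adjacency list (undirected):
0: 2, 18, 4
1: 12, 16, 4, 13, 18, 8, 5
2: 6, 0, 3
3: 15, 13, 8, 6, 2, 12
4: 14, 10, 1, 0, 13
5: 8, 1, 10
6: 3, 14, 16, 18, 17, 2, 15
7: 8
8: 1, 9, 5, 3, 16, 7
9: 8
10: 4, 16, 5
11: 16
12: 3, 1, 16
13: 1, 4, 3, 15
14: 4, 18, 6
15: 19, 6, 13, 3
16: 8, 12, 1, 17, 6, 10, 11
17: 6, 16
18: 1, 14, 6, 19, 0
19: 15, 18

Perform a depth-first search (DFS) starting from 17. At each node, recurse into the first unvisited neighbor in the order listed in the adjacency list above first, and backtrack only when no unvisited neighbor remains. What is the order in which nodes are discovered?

17, 6, 3, 15, 19, 18, 1, 12, 16, 8, 9, 5, 10, 4, 14, 0, 2, 13, 7, 11

Visit 17
17 → 6
6 → 3
3 → 15
15 → 19
19 → 18
18 → 1
1 → 12
12 → 16
16 → 8
8 → 9
8 → 5
5 → 10
10 → 4
4 → 14
4 → 0
0 → 2
4 → 13
8 → 7
16 → 11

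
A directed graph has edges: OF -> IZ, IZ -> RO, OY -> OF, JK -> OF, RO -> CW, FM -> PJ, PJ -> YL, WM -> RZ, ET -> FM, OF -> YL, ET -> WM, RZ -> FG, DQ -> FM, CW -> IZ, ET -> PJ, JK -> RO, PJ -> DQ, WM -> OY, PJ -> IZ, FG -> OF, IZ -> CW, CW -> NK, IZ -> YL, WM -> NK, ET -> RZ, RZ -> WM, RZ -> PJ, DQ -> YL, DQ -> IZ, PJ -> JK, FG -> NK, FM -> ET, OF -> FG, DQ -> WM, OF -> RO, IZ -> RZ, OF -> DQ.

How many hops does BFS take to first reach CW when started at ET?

3

Level 0: ET
Level 1: FM, PJ, RZ, WM
Level 2: DQ, FG, IZ, JK, NK, OY, YL
Level 3: CW, OF, RO
CW first appears at level 3.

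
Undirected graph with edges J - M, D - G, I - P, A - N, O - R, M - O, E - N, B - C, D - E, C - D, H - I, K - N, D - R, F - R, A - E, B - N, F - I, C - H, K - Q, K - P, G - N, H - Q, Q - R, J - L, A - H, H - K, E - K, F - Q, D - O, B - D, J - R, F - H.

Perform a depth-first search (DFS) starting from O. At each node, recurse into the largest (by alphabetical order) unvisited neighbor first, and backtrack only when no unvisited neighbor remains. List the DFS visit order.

O R Q K P I H F C D G N E A B J M L

Visit O
O → R
R → Q
Q → K
K → P
P → I
I → H
H → F
H → C
C → D
D → G
G → N
N → E
E → A
N → B
R → J
J → M
J → L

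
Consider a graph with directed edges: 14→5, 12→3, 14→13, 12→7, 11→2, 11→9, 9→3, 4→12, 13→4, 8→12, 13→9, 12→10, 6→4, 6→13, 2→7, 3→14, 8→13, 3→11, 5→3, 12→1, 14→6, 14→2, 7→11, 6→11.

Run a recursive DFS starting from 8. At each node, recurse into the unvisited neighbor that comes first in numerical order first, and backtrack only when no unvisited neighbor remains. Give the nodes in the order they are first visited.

Visit 8
8 → 12
12 → 1
12 → 3
3 → 11
11 → 2
2 → 7
11 → 9
3 → 14
14 → 5
14 → 6
6 → 4
6 → 13
12 → 10

8 → 12 → 1 → 3 → 11 → 2 → 7 → 9 → 14 → 5 → 6 → 4 → 13 → 10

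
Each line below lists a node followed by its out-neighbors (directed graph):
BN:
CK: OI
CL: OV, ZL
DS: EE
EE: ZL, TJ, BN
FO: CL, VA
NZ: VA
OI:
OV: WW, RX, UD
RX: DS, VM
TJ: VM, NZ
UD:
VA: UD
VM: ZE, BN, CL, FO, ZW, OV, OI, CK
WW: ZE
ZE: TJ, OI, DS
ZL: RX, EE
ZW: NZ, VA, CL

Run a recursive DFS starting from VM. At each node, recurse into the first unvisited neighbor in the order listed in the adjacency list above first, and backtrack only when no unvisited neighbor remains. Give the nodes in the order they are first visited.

Visit VM
VM → ZE
ZE → TJ
TJ → NZ
NZ → VA
VA → UD
ZE → OI
ZE → DS
DS → EE
EE → ZL
ZL → RX
EE → BN
VM → CL
CL → OV
OV → WW
VM → FO
VM → ZW
VM → CK

VM -> ZE -> TJ -> NZ -> VA -> UD -> OI -> DS -> EE -> ZL -> RX -> BN -> CL -> OV -> WW -> FO -> ZW -> CK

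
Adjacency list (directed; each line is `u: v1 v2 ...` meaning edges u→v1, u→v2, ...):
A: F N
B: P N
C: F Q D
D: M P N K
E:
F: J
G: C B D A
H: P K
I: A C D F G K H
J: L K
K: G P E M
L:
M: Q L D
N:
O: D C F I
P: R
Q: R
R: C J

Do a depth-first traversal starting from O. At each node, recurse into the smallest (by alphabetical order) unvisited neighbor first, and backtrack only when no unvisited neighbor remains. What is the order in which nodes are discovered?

O, C, D, K, E, G, A, F, J, L, N, B, P, R, M, Q, I, H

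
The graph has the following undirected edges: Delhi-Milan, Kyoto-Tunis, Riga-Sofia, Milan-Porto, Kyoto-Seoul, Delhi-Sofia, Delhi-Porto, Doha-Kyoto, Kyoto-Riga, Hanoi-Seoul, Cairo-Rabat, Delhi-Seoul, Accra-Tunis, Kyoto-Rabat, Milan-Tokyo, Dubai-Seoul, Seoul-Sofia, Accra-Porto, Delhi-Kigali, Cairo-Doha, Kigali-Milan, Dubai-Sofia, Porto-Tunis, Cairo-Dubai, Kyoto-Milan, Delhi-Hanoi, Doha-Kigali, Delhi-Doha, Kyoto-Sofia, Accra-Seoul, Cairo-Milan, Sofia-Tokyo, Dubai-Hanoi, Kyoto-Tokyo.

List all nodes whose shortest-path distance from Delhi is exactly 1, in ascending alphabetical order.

Doha, Hanoi, Kigali, Milan, Porto, Seoul, Sofia

Level 0: Delhi
Level 1: Doha, Hanoi, Kigali, Milan, Porto, Seoul, Sofia
Level 2: Accra, Cairo, Dubai, Kyoto, Riga, Tokyo, Tunis
Level 3: Rabat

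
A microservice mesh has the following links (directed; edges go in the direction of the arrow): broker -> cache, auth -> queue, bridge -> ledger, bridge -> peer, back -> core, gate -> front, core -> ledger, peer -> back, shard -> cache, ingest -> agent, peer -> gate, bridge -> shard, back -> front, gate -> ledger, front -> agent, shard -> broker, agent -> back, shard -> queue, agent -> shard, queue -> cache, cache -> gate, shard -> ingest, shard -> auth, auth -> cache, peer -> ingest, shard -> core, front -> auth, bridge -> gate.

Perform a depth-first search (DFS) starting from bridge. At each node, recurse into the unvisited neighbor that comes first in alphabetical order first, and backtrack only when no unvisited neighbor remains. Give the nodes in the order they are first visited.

Visit bridge
bridge → gate
gate → front
front → agent
agent → back
back → core
core → ledger
agent → shard
shard → auth
auth → cache
auth → queue
shard → broker
shard → ingest
bridge → peer

bridge, gate, front, agent, back, core, ledger, shard, auth, cache, queue, broker, ingest, peer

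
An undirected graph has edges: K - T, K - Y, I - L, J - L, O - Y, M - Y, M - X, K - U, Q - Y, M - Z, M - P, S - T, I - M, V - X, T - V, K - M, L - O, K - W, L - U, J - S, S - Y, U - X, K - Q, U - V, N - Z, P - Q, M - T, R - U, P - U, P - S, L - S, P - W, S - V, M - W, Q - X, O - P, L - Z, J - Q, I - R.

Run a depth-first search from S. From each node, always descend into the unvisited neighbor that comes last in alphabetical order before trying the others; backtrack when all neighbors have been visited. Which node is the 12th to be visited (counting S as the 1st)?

L

Visit S
S → Y
Y → Q
Q → X
X → V
V → U
U → R
R → I
I → M
M → Z
Z → N
Z → L
L → O
O → P
P → W
W → K
K → T
L → J

Visit order: S, Y, Q, X, V, U, R, I, M, Z, N, L, O, P, W, K, T, J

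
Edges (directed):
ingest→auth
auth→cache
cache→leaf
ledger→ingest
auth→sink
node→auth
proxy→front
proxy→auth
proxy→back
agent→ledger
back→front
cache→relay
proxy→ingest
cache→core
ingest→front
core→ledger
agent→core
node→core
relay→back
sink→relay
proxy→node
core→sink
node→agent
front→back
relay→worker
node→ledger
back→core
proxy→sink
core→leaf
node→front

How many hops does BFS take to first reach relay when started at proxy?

2

Level 0: proxy
Level 1: auth, back, front, ingest, node, sink
Level 2: agent, cache, core, ledger, relay
Level 3: leaf, worker
relay first appears at level 2.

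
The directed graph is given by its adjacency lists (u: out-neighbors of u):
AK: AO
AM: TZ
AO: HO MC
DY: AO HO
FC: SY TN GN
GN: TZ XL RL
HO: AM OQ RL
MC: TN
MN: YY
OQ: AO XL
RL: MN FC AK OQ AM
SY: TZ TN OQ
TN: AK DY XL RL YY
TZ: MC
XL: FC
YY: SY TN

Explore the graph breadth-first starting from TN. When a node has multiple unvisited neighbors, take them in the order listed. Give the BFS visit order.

TN, AK, DY, XL, RL, YY, AO, HO, FC, MN, OQ, AM, SY, MC, GN, TZ

Visit TN; enqueue AK, DY, XL, RL, YY → queue [AK, DY, XL, RL, YY]
Visit AK; enqueue AO → queue [DY, XL, RL, YY, AO]
Visit DY; enqueue HO → queue [XL, RL, YY, AO, HO]
Visit XL; enqueue FC → queue [RL, YY, AO, HO, FC]
Visit RL; enqueue MN, OQ, AM → queue [YY, AO, HO, FC, MN, OQ, AM]
Visit YY; enqueue SY → queue [AO, HO, FC, MN, OQ, AM, SY]
Visit AO; enqueue MC → queue [HO, FC, MN, OQ, AM, SY, MC]
Visit HO → queue [FC, MN, OQ, AM, SY, MC]
Visit FC; enqueue GN → queue [MN, OQ, AM, SY, MC, GN]
Visit MN → queue [OQ, AM, SY, MC, GN]
Visit OQ → queue [AM, SY, MC, GN]
Visit AM; enqueue TZ → queue [SY, MC, GN, TZ]
Visit SY → queue [MC, GN, TZ]
Visit MC → queue [GN, TZ]
Visit GN → queue [TZ]
Visit TZ → queue []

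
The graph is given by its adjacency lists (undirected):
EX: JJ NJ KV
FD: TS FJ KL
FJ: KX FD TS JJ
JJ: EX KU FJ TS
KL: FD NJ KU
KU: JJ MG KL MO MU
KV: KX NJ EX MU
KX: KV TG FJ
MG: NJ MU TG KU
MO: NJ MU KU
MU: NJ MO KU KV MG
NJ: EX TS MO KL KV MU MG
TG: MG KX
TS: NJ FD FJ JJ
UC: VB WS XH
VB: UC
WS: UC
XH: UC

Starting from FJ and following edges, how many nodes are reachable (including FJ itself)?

14

BFS from FJ visits: FJ, TS, KX, JJ, FD, NJ, TG, KV, KU, EX, KL, MU, MO, MG
Reachable nodes: 14 of 18 total.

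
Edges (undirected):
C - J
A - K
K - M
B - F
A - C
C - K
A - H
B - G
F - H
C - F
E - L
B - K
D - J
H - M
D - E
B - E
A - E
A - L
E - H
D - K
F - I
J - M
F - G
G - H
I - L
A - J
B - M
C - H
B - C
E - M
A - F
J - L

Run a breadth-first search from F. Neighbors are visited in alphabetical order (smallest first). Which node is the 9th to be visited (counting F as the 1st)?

J

Visit F; enqueue A, B, C, G, H, I → queue [A, B, C, G, H, I]
Visit A; enqueue E, J, K, L → queue [B, C, G, H, I, E, J, K, L]
Visit B; enqueue M → queue [C, G, H, I, E, J, K, L, M]
Visit C → queue [G, H, I, E, J, K, L, M]
Visit G → queue [H, I, E, J, K, L, M]
Visit H → queue [I, E, J, K, L, M]
Visit I → queue [E, J, K, L, M]
Visit E; enqueue D → queue [J, K, L, M, D]
Visit J → queue [K, L, M, D]
Visit K → queue [L, M, D]
Visit L → queue [M, D]
Visit M → queue [D]
Visit D → queue []

Visit order: F, A, B, C, G, H, I, E, J, K, L, M, D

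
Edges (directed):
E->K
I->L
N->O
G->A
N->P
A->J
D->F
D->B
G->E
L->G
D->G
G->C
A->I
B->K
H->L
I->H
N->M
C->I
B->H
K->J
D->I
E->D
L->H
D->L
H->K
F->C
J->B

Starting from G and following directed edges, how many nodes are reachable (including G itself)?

BFS from G visits: G, A, C, E, I, J, D, K, H, L, B, F
Reachable nodes: 12 of 16 total.

12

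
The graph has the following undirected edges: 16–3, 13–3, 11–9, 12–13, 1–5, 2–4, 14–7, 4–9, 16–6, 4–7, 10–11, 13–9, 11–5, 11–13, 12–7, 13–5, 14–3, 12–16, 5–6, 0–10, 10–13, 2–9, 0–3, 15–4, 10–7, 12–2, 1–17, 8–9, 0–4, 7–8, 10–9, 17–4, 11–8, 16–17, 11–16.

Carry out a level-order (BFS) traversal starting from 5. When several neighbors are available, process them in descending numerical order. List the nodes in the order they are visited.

Visit 5; enqueue 13, 11, 6, 1 → queue [13, 11, 6, 1]
Visit 13; enqueue 12, 10, 9, 3 → queue [11, 6, 1, 12, 10, 9, 3]
Visit 11; enqueue 16, 8 → queue [6, 1, 12, 10, 9, 3, 16, 8]
Visit 6 → queue [1, 12, 10, 9, 3, 16, 8]
Visit 1; enqueue 17 → queue [12, 10, 9, 3, 16, 8, 17]
Visit 12; enqueue 7, 2 → queue [10, 9, 3, 16, 8, 17, 7, 2]
Visit 10; enqueue 0 → queue [9, 3, 16, 8, 17, 7, 2, 0]
Visit 9; enqueue 4 → queue [3, 16, 8, 17, 7, 2, 0, 4]
Visit 3; enqueue 14 → queue [16, 8, 17, 7, 2, 0, 4, 14]
Visit 16 → queue [8, 17, 7, 2, 0, 4, 14]
Visit 8 → queue [17, 7, 2, 0, 4, 14]
Visit 17 → queue [7, 2, 0, 4, 14]
Visit 7 → queue [2, 0, 4, 14]
Visit 2 → queue [0, 4, 14]
Visit 0 → queue [4, 14]
Visit 4; enqueue 15 → queue [14, 15]
Visit 14 → queue [15]
Visit 15 → queue []

5, 13, 11, 6, 1, 12, 10, 9, 3, 16, 8, 17, 7, 2, 0, 4, 14, 15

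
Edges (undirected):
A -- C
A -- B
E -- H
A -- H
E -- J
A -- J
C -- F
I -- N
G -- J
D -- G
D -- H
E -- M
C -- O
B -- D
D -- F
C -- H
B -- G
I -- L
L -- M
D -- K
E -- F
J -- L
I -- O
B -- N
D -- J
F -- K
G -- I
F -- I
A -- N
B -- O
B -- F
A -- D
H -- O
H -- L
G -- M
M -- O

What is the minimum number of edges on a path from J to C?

2

Level 0: J
Level 1: A, D, E, G, L
Level 2: B, C, F, H, I, K, M, N
Level 3: O
C first appears at level 2.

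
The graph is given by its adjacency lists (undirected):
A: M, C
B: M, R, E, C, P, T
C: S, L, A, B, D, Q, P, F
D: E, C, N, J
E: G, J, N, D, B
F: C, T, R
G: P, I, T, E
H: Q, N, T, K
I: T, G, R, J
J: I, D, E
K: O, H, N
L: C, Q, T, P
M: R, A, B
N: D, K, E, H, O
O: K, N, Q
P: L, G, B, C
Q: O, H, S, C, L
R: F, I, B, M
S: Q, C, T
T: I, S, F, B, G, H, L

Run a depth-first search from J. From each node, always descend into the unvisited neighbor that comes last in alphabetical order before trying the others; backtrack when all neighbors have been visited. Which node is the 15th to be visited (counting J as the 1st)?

F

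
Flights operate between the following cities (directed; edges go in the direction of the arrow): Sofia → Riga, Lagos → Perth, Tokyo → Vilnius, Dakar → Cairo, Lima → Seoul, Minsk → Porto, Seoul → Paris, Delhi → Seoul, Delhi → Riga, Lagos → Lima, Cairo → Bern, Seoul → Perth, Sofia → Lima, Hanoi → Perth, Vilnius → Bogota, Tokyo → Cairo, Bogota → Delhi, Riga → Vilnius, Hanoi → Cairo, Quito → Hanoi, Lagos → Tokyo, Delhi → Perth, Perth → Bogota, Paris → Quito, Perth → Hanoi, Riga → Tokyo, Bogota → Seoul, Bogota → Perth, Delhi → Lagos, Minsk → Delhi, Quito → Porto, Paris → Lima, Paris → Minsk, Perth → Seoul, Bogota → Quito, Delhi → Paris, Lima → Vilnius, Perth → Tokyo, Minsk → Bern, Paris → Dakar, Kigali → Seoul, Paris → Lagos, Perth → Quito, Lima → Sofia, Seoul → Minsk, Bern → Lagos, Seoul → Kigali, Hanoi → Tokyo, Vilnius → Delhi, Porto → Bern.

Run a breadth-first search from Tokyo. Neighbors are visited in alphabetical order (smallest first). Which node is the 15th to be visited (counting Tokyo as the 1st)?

Visit Tokyo; enqueue Cairo, Vilnius → queue [Cairo, Vilnius]
Visit Cairo; enqueue Bern → queue [Vilnius, Bern]
Visit Vilnius; enqueue Bogota, Delhi → queue [Bern, Bogota, Delhi]
Visit Bern; enqueue Lagos → queue [Bogota, Delhi, Lagos]
Visit Bogota; enqueue Perth, Quito, Seoul → queue [Delhi, Lagos, Perth, Quito, Seoul]
Visit Delhi; enqueue Paris, Riga → queue [Lagos, Perth, Quito, Seoul, Paris, Riga]
Visit Lagos; enqueue Lima → queue [Perth, Quito, Seoul, Paris, Riga, Lima]
Visit Perth; enqueue Hanoi → queue [Quito, Seoul, Paris, Riga, Lima, Hanoi]
Visit Quito; enqueue Porto → queue [Seoul, Paris, Riga, Lima, Hanoi, Porto]
Visit Seoul; enqueue Kigali, Minsk → queue [Paris, Riga, Lima, Hanoi, Porto, Kigali, Minsk]
Visit Paris; enqueue Dakar → queue [Riga, Lima, Hanoi, Porto, Kigali, Minsk, Dakar]
Visit Riga → queue [Lima, Hanoi, Porto, Kigali, Minsk, Dakar]
Visit Lima; enqueue Sofia → queue [Hanoi, Porto, Kigali, Minsk, Dakar, Sofia]
Visit Hanoi → queue [Porto, Kigali, Minsk, Dakar, Sofia]
Visit Porto → queue [Kigali, Minsk, Dakar, Sofia]
Visit Kigali → queue [Minsk, Dakar, Sofia]
Visit Minsk → queue [Dakar, Sofia]
Visit Dakar → queue [Sofia]
Visit Sofia → queue []

Visit order: Tokyo, Cairo, Vilnius, Bern, Bogota, Delhi, Lagos, Perth, Quito, Seoul, Paris, Riga, Lima, Hanoi, Porto, Kigali, Minsk, Dakar, Sofia

Porto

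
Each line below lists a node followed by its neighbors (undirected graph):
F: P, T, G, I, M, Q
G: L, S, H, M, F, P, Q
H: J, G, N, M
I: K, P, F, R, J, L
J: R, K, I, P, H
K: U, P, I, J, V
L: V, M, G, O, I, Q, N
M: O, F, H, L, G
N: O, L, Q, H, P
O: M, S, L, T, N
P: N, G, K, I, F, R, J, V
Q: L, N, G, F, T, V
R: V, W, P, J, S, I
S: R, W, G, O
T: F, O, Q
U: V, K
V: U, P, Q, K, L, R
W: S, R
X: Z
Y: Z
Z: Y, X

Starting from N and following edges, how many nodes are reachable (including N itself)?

18

BFS from N visits: N, Q, P, O, L, H, V, T, G, F, R, K, J, I, S, M, U, W
Reachable nodes: 18 of 21 total.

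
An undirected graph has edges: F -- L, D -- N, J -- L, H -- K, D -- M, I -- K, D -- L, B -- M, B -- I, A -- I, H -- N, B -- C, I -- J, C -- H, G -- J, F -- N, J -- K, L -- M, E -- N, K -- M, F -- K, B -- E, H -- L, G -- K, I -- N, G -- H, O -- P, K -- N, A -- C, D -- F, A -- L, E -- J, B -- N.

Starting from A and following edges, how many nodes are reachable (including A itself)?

14

BFS from A visits: A, C, I, L, B, H, J, K, N, D, F, M, E, G
Reachable nodes: 14 of 16 total.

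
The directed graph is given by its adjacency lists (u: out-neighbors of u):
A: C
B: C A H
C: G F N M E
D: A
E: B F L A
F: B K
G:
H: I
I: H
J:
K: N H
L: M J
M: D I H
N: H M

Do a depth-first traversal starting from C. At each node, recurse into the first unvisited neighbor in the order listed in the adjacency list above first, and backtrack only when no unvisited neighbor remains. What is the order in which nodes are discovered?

C, G, F, B, A, H, I, K, N, M, D, E, L, J

Visit C
C → G
C → F
F → B
B → A
B → H
H → I
F → K
K → N
N → M
M → D
C → E
E → L
L → J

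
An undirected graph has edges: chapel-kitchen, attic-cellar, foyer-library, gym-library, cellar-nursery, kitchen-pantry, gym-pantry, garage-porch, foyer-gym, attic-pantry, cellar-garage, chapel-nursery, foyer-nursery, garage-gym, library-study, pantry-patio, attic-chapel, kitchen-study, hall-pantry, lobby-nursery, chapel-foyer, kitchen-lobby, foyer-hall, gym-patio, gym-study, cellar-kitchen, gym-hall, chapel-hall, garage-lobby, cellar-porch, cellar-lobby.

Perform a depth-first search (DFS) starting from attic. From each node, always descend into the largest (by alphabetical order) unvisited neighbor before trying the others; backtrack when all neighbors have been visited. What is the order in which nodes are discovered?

Visit attic
attic → pantry
pantry → patio
patio → gym
gym → study
study → library
library → foyer
foyer → nursery
nursery → lobby
lobby → kitchen
kitchen → chapel
chapel → hall
kitchen → cellar
cellar → porch
porch → garage

attic -> pantry -> patio -> gym -> study -> library -> foyer -> nursery -> lobby -> kitchen -> chapel -> hall -> cellar -> porch -> garage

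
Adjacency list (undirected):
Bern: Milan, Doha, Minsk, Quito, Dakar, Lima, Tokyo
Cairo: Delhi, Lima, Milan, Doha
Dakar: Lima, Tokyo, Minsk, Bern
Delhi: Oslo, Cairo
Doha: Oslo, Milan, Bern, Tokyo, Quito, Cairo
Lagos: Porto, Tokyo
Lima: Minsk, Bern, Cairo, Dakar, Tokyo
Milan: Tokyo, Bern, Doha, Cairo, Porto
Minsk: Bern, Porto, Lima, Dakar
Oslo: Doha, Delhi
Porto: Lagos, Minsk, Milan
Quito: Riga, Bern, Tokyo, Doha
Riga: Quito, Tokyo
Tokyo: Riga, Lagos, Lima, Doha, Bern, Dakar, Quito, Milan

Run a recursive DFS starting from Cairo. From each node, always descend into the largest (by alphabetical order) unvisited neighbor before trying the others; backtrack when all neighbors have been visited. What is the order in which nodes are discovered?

Cairo -> Milan -> Tokyo -> Riga -> Quito -> Doha -> Oslo -> Delhi -> Bern -> Minsk -> Porto -> Lagos -> Lima -> Dakar

Visit Cairo
Cairo → Milan
Milan → Tokyo
Tokyo → Riga
Riga → Quito
Quito → Doha
Doha → Oslo
Oslo → Delhi
Doha → Bern
Bern → Minsk
Minsk → Porto
Porto → Lagos
Minsk → Lima
Lima → Dakar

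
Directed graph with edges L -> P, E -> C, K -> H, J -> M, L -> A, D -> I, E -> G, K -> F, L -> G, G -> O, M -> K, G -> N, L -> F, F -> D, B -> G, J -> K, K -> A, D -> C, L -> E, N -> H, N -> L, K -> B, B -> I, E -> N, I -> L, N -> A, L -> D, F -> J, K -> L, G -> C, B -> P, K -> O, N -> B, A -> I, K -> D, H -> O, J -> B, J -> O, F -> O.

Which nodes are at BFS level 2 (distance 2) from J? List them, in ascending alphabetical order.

Level 0: J
Level 1: B, K, M, O
Level 2: A, D, F, G, H, I, L, P
Level 3: C, E, N

A, D, F, G, H, I, L, P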